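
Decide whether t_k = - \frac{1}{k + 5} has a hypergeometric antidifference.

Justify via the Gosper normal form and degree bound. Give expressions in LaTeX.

No. Not Gosper-summable.

The ratio is (k + 5)/(k + 6).
A = k + 5, B = k + 6, C = 1.
Set up (k + 5)·f(k+1) − (k + 5)·f(k) − (1) = 0.
Bound: deg f ≤ 0.
Generic f = c0 gives residual -1; -1 = 0 cannot hold, so t_k is not Gosper-summable.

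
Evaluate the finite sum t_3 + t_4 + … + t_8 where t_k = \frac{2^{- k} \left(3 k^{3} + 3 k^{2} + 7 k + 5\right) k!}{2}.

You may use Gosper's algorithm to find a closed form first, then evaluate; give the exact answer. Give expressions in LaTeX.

r(k) = (3*k**4 + 15*k**3 + 34*k**2 + 40*k + 18)/(2*(3*k**3 + 3*k**2 + 7*k + 5)) after simplifying.
Normal form (A,B,C) = (k/2 + 1/2, 1, k**3 + k**2 + 7*k/3 + 5/3).
Solve (k/2 + 1/2)·f(k+1) − (1)·f(k) = k**3 + k**2 + 7*k/3 + 5/3.
Degrees (1,0,3) ⇒ d ≤ 2.
A polynomial solution: f(k) = 2*(3*k**2 - 2)/3.
Then R = B(k−1)f/C = 2*(3*k**2 - 2)/(3*k**3 + 3*k**2 + 7*k + 5), so s_k = R(k)·t_k = (3*k**2 - 2)*factorial(k)/2**k.
s_(k+1) − s_k = (3*k**3 + 3*k**2 + 7*k + 5)*factorial(k)/(2*2**k) = t_k.
Sum = s_(9) − s_(3); s_(9) = 683235/4, s_(3) = 75/4 ⇒ 170790.

Σ = 170790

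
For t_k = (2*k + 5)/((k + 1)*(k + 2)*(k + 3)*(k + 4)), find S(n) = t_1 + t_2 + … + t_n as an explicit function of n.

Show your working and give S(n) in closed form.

S(n) = n*(n + 6)/(8*(n**2 + 6*n + 8))

Compute t_(k+1)/t_k: get (k + 1)*(2*k + 7)/((k + 5)*(2*k + 5)).
So A=k + 1 and B=k + 5, with C=k + 5/2.
f must satisfy (k + 1)·f(k+1) − (k + 4)·f(k) = k + 5/2.
Degrees (1,1,1) ⇒ d ≤ 3.
Solve for f: f(k) = k*(k + 2)*(k + 4)/6 (degree 3 ≤ 3).
Get s_k = R·t_k = k*(k + 4)/(3*(k**2 + 4*k + 3)) with R(k) = B(k−1)f(k)/C(k) = k*(k + 2)*(k + 4)**2/(3*(2*k + 5)).
s_(k+1) − s_k = (2*k + 5)/(k**4 + 10*k**3 + 35*k**2 + 50*k + 24) = t_k.
Telescope: S(n) = s_(n+1) − s_(1) = (n**2 + 6*n + 5)/(3*(n**2 + 6*n + 8)) − (5/24) = n*(n + 6)/(8*(n**2 + 6*n + 8)).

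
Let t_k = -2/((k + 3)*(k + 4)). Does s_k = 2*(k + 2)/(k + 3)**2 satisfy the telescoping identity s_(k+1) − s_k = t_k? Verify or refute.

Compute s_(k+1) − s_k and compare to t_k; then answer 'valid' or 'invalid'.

s_(k+1) = 2*(k + 3)/(k + 4)**2
s_(k+1) − s_k = 2*(-(k + 2)*(k + 4)**2 + (k + 3)**3)/((k + 3)**2*(k + 4)**2)
(s_(k+1) − s_k) − t_k = 2*(2*k + 7)/(k**4 + 14*k**3 + 73*k**2 + 168*k + 144)

Invalid: residual 2*(2*k + 7)/(k**4 + 14*k**3 + 73*k**2 + 168*k + 144) ≠ 0.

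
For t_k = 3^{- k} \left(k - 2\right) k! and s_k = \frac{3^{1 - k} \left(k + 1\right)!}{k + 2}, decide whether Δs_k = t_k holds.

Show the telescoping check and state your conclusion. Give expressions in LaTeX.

Invalid: residual - \frac{3^{- k} \left(k^{2} - 7\right) k!}{\left(k + 2\right) \left(k + 3\right)} ≠ 0.

s_(k+1) = factorial(k + 2)/(3**k*(k + 3))
s_(k+1) − s_k = (k**2 + k - 5)*factorial(k + 1)/(3**k*(k + 2)*(k + 3))
(s_(k+1) − s_k) − t_k = -(k**2 - 7)*factorial(k)/(3**k*(k + 2)*(k + 3))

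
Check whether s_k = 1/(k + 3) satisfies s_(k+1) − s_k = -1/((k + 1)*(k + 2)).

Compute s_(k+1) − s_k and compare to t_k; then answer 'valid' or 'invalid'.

Invalid: residual 2*(2*k + 5)/(k**4 + 10*k**3 + 35*k**2 + 50*k + 24) ≠ 0.

s_(k+1) = 1/(k + 4)
s_(k+1) − s_k = -1/((k + 3)*(k + 4))
(s_(k+1) − s_k) − t_k = 2*(2*k + 5)/(k**4 + 10*k**3 + 35*k**2 + 50*k + 24)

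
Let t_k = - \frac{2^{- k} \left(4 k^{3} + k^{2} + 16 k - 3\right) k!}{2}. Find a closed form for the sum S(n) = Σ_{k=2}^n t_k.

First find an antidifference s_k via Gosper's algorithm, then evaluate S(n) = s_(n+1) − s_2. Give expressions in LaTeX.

S(n) = \frac{2^{- n} \left(14 \cdot 2^{n} - 4 n^{3} n! - 9 n^{2} n! - 10 n n! - 5 n!\right)}{2}

Compute t_(k+1)/t_k: get (k + 1)*(16*k + 4*(k + 1)**3 + (k + 1)**2 + 13)/(2*(4*k**3 + k**2 + 16*k - 3)).
Normal form (A,B,C) = (k/2 + 1/2, 1, k**3 + k**2/4 + 4*k - 3/4).
Key eq: (k/2 + 1/2)·f(k+1) = (1)·f(k) + (k**3 + k**2/4 + 4*k - 3/4).
d = 2 from the (1,0,3) case.
Solving with deg f ≤ 2: f(k) = (4*k**2 - 3*k + 4)/2.
Then R = B(k−1)f/C = 2*(4*k**2 - 3*k + 4)/(4*k**3 + k**2 + 16*k - 3), so s_k = R(k)·t_k = -(4*k**2 - 3*k + 4)*factorial(k)/2**k.
Check: Δs_k = -(4*k**3 + k**2 + 16*k - 3)*factorial(k)/(2*2**k). ✓
Evaluate: s_(n+1) = -2**(-n - 1)*(4*n**2 + 5*n + 5)*factorial(n + 1); subtract s_(2) = -7 ⇒ S(n) = (14*2**n - 4*n**3*factorial(n) - 9*n**2*factorial(n) - 10*n*factorial(n) - 5*factorial(n))/(2*2**n).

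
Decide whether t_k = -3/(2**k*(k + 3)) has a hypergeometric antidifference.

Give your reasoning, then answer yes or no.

No — negative degree bound, so no certificate f.

The ratio is (k + 3)/(2*(k + 4)).
Take A(k)=k/2 + 3/2, B(k)=k + 4, C(k)=1.
Solve (k/2 + 3/2)·f(k+1) − (k + 3)·f(k) = 1.
deg f ≤ -1 (via 1,1,0).
Negative degree bound (-1): no f exists, t_k not Gosper-summable.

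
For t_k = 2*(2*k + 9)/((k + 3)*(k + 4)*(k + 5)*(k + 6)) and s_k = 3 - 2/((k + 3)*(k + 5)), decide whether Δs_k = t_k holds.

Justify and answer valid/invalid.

s_(k+1) = 3 - 2/((k + 4)*(k + 6))
s_(k+1) − s_k = 2*(2*k + 9)/(k**4 + 18*k**3 + 119*k**2 + 342*k + 360)
(s_(k+1) − s_k) − t_k = 0

valid; difference matches t_k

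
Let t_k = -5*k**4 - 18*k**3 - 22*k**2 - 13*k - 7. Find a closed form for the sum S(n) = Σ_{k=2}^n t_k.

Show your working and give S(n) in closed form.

Step 1: r(k) = (5*k**4 + 38*k**3 + 106*k**2 + 131*k + 65)/(5*k**4 + 18*k**3 + 22*k**2 + 13*k + 7).
Normal form (A,B,C) = (1, 1, k**4 + 18*k**3/5 + 22*k**2/5 + 13*k/5 + 7/5).
Key eq: (1)·f(k+1) = (1)·f(k) + (k**4 + 18*k**3/5 + 22*k**2/5 + 13*k/5 + 7/5).
Bound: deg f ≤ 5.
Coefficient equations give f(k) = k*(k**4 + 2*k**3 + 4)/5.
Certificate R = B(k−1)f/C = k*(k**4 + 2*k**3 + 4)/(5*k**4 + 18*k**3 + 22*k**2 + 13*k + 7) gives s_k = k*(-k**4 - 2*k**3 - 4).
s_(k+1) − s_k = -5*k**4 - 18*k**3 - 22*k**2 - 13*k - 7 = t_k.
Σ_(k=2)^n t_k = s_(n+1) − s_(2) = (-n**5 - 7*n**4 - 18*n**3 - 22*n**2 - 17*n - 7) − (-72), i.e. -n**5 - 7*n**4 - 18*n**3 - 22*n**2 - 17*n + 65.

S(n) = -n**5 - 7*n**4 - 18*n**3 - 22*n**2 - 17*n + 65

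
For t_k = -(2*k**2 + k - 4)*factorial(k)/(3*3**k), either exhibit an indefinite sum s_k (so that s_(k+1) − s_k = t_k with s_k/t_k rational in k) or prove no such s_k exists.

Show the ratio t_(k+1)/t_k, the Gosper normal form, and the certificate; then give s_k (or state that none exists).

Step 1: r(k) = (k + 1)*(k + 2*(k + 1)**2 - 3)/(3*(2*k**2 + k - 4)).
Take A(k)=k/3 + 1/3, B(k)=1, C(k)=k**2 + k/2 - 2.
Key eq: (k/3 + 1/3)·f(k+1) = (1)·f(k) + (k**2 + k/2 - 2).
From deg A=1, deg B=0, deg C=2: d=1.
Solving with deg f ≤ 1: f(k) = 3*(2*k + 3)/2.
R(k) = B(k−1)·f(k)/C(k) = 3*(2*k + 3)/(2*k**2 + k - 4); s_k = R·t_k = -(2*k + 3)*factorial(k)/3**k.
Δs = -(2*k**2 + k - 4)*factorial(k)/(3*3**k), as required.

s_k = -(2*k + 3)*factorial(k)/3**k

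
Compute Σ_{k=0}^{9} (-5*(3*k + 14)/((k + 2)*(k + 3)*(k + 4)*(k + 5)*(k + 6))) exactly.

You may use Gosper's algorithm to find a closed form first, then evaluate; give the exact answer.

Σ = -77/468

Ratio r(k) = (k + 2)*(3*k + 17)/((k + 7)*(3*k + 14)).
Gosper form: A/B · C(k+1)/C(k) with A=k + 2, B=k + 7, C=k + 14/3.
Key eq: (k + 2)·f(k+1) = (k + 6)·f(k) + (k + 14/3).
deg f ≤ 4 (via 1,1,1).
A polynomial solution: f(k) = k*(k + 4)*(k**2 + 10*k + 31)/90.
So s_k = (B(k−1)f/C)·t_k = (k*(k + 4)*(k + 6)*(k**2 + 10*k + 31)/(30*(3*k + 14)))·t_k = k*(-k**2 - 10*k - 31)/(6*(k**3 + 10*k**2 + 31*k + 30)).
Verify: 5*(-3*k - 14)/(k**5 + 20*k**4 + 155*k**3 + 580*k**2 + 1044*k + 720) matches t_k.
Σ_(k=0)^(9) t_k = s_(10) − s_(0) = -77/468 − (0) = -77/468.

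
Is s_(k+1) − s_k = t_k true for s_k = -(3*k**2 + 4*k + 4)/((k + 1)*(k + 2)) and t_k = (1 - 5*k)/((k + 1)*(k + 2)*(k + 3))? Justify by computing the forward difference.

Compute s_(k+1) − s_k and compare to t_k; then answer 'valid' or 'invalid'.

s_(k+1) = (-4*k - 3*(k + 1)**2 - 8)/((k + 2)*(k + 3))
s_(k+1) − s_k = (1 - 5*k)/(k**3 + 6*k**2 + 11*k + 6)
(s_(k+1) − s_k) − t_k = 0

valid (s_(k+1) − s_k reduces to t_k)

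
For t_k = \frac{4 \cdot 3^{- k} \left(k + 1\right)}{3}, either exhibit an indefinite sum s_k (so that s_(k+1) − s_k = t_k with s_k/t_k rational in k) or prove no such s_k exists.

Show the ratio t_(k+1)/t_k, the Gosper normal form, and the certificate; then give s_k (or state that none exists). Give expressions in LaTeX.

Ratio r(k) = (k + 2)/(3*(k + 1)).
Factor: A=1/3; B=1; C=k + 1.
Set up (1/3)·f(k+1) − (1)·f(k) − (k + 1) = 0.
d = 1 from the (0,0,1) case.
Solve for f: f(k) = -3*(2*k + 3)/4 (degree 1 ≤ 1).
So s_k = (B(k−1)f/C)·t_k = (-3*(2*k + 3)/(4*(k + 1)))·t_k = (-2*k - 3)/3**k.
Verify: 4*(k + 1)/(3*3**k) matches t_k.

s_k = 3^{- k} \left(- 2 k - 3\right)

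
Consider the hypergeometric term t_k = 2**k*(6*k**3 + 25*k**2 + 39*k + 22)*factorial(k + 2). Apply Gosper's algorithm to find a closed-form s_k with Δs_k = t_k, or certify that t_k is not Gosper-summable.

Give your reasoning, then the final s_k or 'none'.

s_k = 2**k*(3*k**2 - k + 2)*factorial(k + 2)

t_(k+1)/t_k = 2*(6*k**4 + 61*k**3 + 236*k**2 + 413*k + 276)/(6*k**3 + 25*k**2 + 39*k + 22).
A = 2*k + 6, B = 1, C = k**3 + 25*k**2/6 + 13*k/2 + 11/3.
Need (2*k + 6)·f(k+1) − (1)·f(k) = k**3 + 25*k**2/6 + 13*k/2 + 11/3.
deg f ≤ 2 (via 1,0,3).
Coefficient equations give f(k) = (3*k**2 - k + 2)/6.
Then R = B(k−1)f/C = (3*k**2 - k + 2)/(6*k**3 + 25*k**2 + 39*k + 22), so s_k = R(k)·t_k = 2**k*(3*k**2 - k + 2)*factorial(k + 2).
s_(k+1) − s_k = 2**k*(6*k**3 + 25*k**2 + 39*k + 22)*factorial(k + 2) = t_k.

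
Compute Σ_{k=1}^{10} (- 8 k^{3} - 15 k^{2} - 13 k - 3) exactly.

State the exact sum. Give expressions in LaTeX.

Σ = -30720

t_(k+1)/t_k = (8*k**3 + 39*k**2 + 67*k + 39)/(8*k**3 + 15*k**2 + 13*k + 3).
Normal form (A,B,C) = (1, 1, k**3 + 15*k**2/8 + 13*k/8 + 3/8).
Need (1)·f(k+1) − (1)·f(k) = k**3 + 15*k**2/8 + 13*k/8 + 3/8.
Bound: deg f ≤ 4.
Solving with deg f ≤ 4: f(k) = k*(2*k - 1)*(k**2 + k + 1)/8.
Then R = B(k−1)f/C = k*(2*k - 1)*(k**2 + k + 1)/(8*k**3 + 15*k**2 + 13*k + 3), so s_k = R(k)·t_k = k*(-2*k**3 - k**2 - k + 1).
Check: Δs_k = -8*k**3 - 15*k**2 - 13*k - 3. ✓
Evaluate s at k=11 and k=1: -30723 and -3; difference -30720.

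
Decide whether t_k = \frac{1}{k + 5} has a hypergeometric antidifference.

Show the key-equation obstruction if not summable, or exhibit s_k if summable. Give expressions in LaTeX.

The ratio is (k + 5)/(k + 6).
Take A(k)=k + 5, B(k)=k + 6, C(k)=1.
Key eq: (k + 5)·f(k+1) = (k + 5)·f(k) + (1).
Bound: deg f ≤ 0.
f = c0 ⇒ A·f(k+1) − B(k−1)·f(k) − C = -1. The system {-1 = 0} is inconsistent; no antidifference.

No — key equation has no polynomial f.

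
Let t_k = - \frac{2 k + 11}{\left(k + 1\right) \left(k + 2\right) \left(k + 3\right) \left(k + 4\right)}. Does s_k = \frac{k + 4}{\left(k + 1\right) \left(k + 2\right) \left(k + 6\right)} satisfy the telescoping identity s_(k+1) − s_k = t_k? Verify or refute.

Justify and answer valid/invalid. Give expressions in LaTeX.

s_(k+1) = (k + 5)/((k + 2)*(k + 3)*(k + 7))
s_(k+1) − s_k = 2*(-k**2 - 10*k - 27)/(k**5 + 19*k**4 + 131*k**3 + 401*k**2 + 540*k + 252)
(s_(k+1) − s_k) − t_k = 3*(3*k**2 + 31*k + 82)/(k**6 + 23*k**5 + 207*k**4 + 925*k**3 + 2144*k**2 + 2412*k + 1008)

Invalid: residual \frac{3 \left(3 k^{2} + 31 k + 82\right)}{k^{6} + 23 k^{5} + 207 k^{4} + 925 k^{3} + 2144 k^{2} + 2412 k + 1008} ≠ 0.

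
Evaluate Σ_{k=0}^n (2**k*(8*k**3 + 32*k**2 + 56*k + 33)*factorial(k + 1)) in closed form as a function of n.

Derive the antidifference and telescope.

The ratio is 2*(8*k**4 + 72*k**3 + 256*k**2 + 417*k + 258)/(8*k**3 + 32*k**2 + 56*k + 33).
Take A(k)=2*k + 4, B(k)=1, C(k)=k**3 + 4*k**2 + 7*k + 33/8.
Solve (2*k + 4)·f(k+1) − (1)·f(k) = k**3 + 4*k**2 + 7*k + 33/8.
Degrees (1,0,3) ⇒ d ≤ 2.
A polynomial solution: f(k) = (4*k**2 + 2*k + 3)/8.
Get s_k = R·t_k = 2**k*(4*k**2 + 2*k + 3)*factorial(k + 1) with R(k) = B(k−1)f(k)/C(k) = (4*k**2 + 2*k + 3)/(8*k**3 + 32*k**2 + 56*k + 33).
s_(k+1) − s_k = 2**k*(8*k**3 + 32*k**2 + 56*k + 33)*factorial(k + 1) = t_k.
s_(n+1) = 2**(n + 1)*(4*n**2 + 10*n + 9)*factorial(n + 2) and s_(0) = 3, so S(n) = 8*2**n*n**4*factorial(n) + 44*2**n*n**3*factorial(n) + 94*2**n*n**2*factorial(n) + 94*2**n*n*factorial(n) + 36*2**n*factorial(n) - 3.

S(n) = 8*2**n*n**4*factorial(n) + 44*2**n*n**3*factorial(n) + 94*2**n*n**2*factorial(n) + 94*2**n*n*factorial(n) + 36*2**n*factorial(n) - 3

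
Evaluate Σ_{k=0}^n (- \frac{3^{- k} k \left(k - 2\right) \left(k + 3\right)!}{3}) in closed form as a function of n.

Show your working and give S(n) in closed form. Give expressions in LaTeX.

S(n) = -24 - \frac{3^{- n} n \left(n + 4\right)!}{3} + 3^{- n} \left(n + 4\right)!

The ratio is (k - 1)*(k + 1)*(k + 4)/(3*k*(k - 2)).
So A=k/3 + 4/3 and B=1, with C=k**2 - 2*k.
Need (k/3 + 4/3)·f(k+1) − (1)·f(k) = k**2 - 2*k.
deg f ≤ 1 (via 1,0,2).
Solve for f: f(k) = 3*(k - 4) (degree 1 ≤ 1).
R(k) = B(k−1)·f(k)/C(k) = 3*(k - 4)/(k*(k - 2)); s_k = R·t_k = -(k - 4)*factorial(k + 3)/3**k.
Check: Δs_k = -k*(k - 2)*factorial(k + 3)/(3*3**k). ✓
Σ_(k=0)^n t_k = s_(n+1) − s_(0) = (-3**(-n - 1)*(n - 3)*factorial(n + 4)) − (24), i.e. -24 - n*factorial(n + 4)/(3*3**n) + factorial(n + 4)/3**n.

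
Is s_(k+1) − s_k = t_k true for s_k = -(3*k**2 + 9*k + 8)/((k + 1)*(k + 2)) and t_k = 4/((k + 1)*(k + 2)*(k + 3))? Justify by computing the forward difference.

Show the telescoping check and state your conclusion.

s_(k+1) = (-9*k - 3*(k + 1)**2 - 17)/((k + 2)*(k + 3))
s_(k+1) − s_k = 4/(k**3 + 6*k**2 + 11*k + 6)
(s_(k+1) − s_k) − t_k = 0

valid; difference matches t_k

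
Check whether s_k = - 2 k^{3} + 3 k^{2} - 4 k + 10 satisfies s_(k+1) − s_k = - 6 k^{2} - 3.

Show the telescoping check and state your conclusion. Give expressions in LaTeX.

s_(k+1) = -2*k**3 - 3*k**2 - 4*k + 7
s_(k+1) − s_k = -6*k**2 - 3
(s_(k+1) − s_k) − t_k = 0

valid (s_(k+1) − s_k reduces to t_k)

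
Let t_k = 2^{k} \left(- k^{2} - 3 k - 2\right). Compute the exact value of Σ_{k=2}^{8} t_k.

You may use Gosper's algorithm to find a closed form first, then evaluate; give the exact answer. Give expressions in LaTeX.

r(k) = 2*(k + 3)/(k + 1) after simplifying.
Normal form (A,B,C) = (2, 1, k**2 + 3*k + 2).
Need (2)·f(k+1) − (1)·f(k) = k**2 + 3*k + 2.
Degrees (0,0,2) ⇒ d ≤ 2.
Match coefficients ⇒ f(k) = k**2 - k + 2.
Then R = B(k−1)f/C = (k**2 - k + 2)/((k + 1)*(k + 2)), so s_k = R(k)·t_k = 2**k*(-k**2 + k - 2).
s_(k+1) − s_k = 2**k*(-k**2 - 3*k - 2) = t_k.
Sum = s_(9) − s_(2); s_(9) = -37888, s_(2) = -16 ⇒ -37872.

Σ = -37872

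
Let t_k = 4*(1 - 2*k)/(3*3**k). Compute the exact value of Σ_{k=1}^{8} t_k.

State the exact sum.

Σ = -2912/2187

Step 1: r(k) = (2*k + 1)/(3*(2*k - 1)).
Factor: A=1/3; B=1; C=k - 1/2.
Set up (1/3)·f(k+1) − (1)·f(k) − (k - 1/2) = 0.
deg f ≤ 1 (via 0,0,1).
Solve for f: f(k) = -3*k/2 (degree 1 ≤ 1).
Certificate R = B(k−1)f/C = -3*k/(2*k - 1) gives s_k = 4*k/3**k.
Δs = 4*(1 - 2*k)/(3*3**k), as required.
Evaluate s at k=9 and k=1: 4/2187 and 4/3; difference -2912/2187.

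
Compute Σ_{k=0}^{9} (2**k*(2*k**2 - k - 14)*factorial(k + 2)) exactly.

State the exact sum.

t_(k+1)/t_k = 2*(k + 3)*(k - 2*(k + 1)**2 + 15)/(-2*k**2 + k + 14).
Normal form (A,B,C) = (2*k + 6, 1, k**2 - k/2 - 7).
Need (2*k + 6)·f(k+1) − (1)·f(k) = k**2 - k/2 - 7.
deg f ≤ 1 (via 1,0,2).
Solving with deg f ≤ 1: f(k) = (k - 4)/2.
So s_k = (B(k−1)f/C)·t_k = ((k - 4)/(2*k**2 - k - 14))·t_k = 2**k*(k - 4)*factorial(k + 2).
Verify: 2**k*(2*k**2 - k - 14)*factorial(k + 2) matches t_k.
Evaluate s at k=10 and k=0: 2942985830400 and -8; difference 2942985830408.

Σ = 2942985830408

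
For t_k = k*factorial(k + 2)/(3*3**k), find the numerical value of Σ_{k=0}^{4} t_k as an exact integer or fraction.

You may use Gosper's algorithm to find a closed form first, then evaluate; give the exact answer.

Ratio r(k) = (k + 1)*(k + 3)/(3*k).
Gosper form: A/B · C(k+1)/C(k) with A=k/3 + 1, B=1, C=k.
f must satisfy (k/3 + 1)·f(k+1) − (1)·f(k) = k.
Bound: deg f ≤ 0.
Coefficient equations give f(k) = 3.
Then R = B(k−1)f/C = 3/k, so s_k = R(k)·t_k = factorial(k + 2)/3**k.
s_(k+1) − s_k = k*factorial(k + 2)/(3*3**k) = t_k.
Σ_(k=0)^(4) t_k = s_(5) − s_(0) = 560/27 − (2) = 506/27.

Σ = 506/27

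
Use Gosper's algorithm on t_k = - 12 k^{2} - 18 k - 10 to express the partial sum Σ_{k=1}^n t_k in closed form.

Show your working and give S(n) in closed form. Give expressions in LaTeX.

S(n) = n \left(- 4 n^{2} - 15 n - 21\right)

t_(k+1)/t_k = (6*k**2 + 21*k + 20)/(6*k**2 + 9*k + 5).
Gosper form: A/B · C(k+1)/C(k) with A=1, B=1, C=k**2 + 3*k/2 + 5/6.
Set up (1)·f(k+1) − (1)·f(k) − (k**2 + 3*k/2 + 5/6) = 0.
Bound: deg f ≤ 3.
A polynomial solution: f(k) = k*(4*k**2 + 3*k + 3)/12.
So s_k = (B(k−1)f/C)·t_k = (k*(4*k**2 + 3*k + 3)/(2*(6*k**2 + 9*k + 5)))·t_k = k*(-4*k**2 - 3*k - 3).
Verify: -12*k**2 - 18*k - 10 matches t_k.
Σ_(k=1)^n t_k = s_(n+1) − s_(1) = (-4*n**3 - 15*n**2 - 21*n - 10) − (-10), i.e. n*(-4*n**2 - 15*n - 21).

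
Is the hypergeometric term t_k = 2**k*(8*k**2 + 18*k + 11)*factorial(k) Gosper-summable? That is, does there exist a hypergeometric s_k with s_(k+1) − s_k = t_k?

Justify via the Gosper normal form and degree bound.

Yes. s_k = 2**k*(4*k + 3)*factorial(k).

t_(k+1)/t_k = 2*(8*k**3 + 42*k**2 + 71*k + 37)/(8*k**2 + 18*k + 11).
Take A(k)=2*k + 2, B(k)=1, C(k)=k**2 + 9*k/4 + 11/8.
Need (2*k + 2)·f(k+1) − (1)·f(k) = k**2 + 9*k/4 + 11/8.
Bound: deg f ≤ 1.
Match coefficients ⇒ f(k) = (4*k + 3)/8.
Then R = B(k−1)f/C = (4*k + 3)/(8*k**2 + 18*k + 11), so s_k = R(k)·t_k = 2**k*(4*k + 3)*factorial(k).
s_(k+1) − s_k = 2**k*(8*k**2 + 18*k + 11)*factorial(k) = t_k.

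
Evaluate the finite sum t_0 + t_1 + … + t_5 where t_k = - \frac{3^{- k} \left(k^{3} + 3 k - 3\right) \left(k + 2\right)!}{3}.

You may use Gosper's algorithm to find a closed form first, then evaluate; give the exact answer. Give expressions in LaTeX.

Compute t_(k+1)/t_k: get (k + 3)*(3*k + (k + 1)**3)/(3*(k**3 + 3*k - 3)).
Take A(k)=k/3 + 1, B(k)=1, C(k)=k**3 + 3*k - 3.
Set up (k/3 + 1)·f(k+1) − (1)·f(k) − (k**3 + 3*k - 3) = 0.
d = 2 from the (1,0,3) case.
Solving with deg f ≤ 2: f(k) = 3*(k**2 - 2*k - 2).
Get s_k = R·t_k = (-k**2 + 2*k + 2)*factorial(k + 2)/3**k with R(k) = B(k−1)f(k)/C(k) = 3*(k**2 - 2*k - 2)/(k**3 + 3*k - 3).
Verify: -(k**3 + 3*k - 3)*factorial(k + 2)/(3*3**k) matches t_k.
Telescoping: Σ = s_(6) − s_(0) = -98560/81 − (4) = -98884/81.

Σ = -98884/81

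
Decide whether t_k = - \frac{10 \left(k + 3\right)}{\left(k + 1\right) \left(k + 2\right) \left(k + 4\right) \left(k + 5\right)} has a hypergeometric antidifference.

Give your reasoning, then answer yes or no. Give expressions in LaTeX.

Step 1: r(k) = (k + 1)*(k + 4)**2/((k + 3)**2*(k + 6)).
Gosper form: A/B · C(k+1)/C(k) with A=k + 1, B=k + 6, C=k**2 + 6*k + 9.
f must satisfy (k + 1)·f(k+1) − (k + 5)·f(k) = k**2 + 6*k + 9.
deg f ≤ 4 (via 1,1,2).
A polynomial solution: f(k) = k*(k + 2)*(k + 3)*(k + 5)/8.
Get s_k = R·t_k = 5*k*(-k - 5)/(4*(k**2 + 5*k + 4)) with R(k) = B(k−1)f(k)/C(k) = k*(k + 2)*(k + 5)**2/(8*(k + 3)).
Verify: 10*(-k - 3)/(k**4 + 12*k**3 + 49*k**2 + 78*k + 40) matches t_k.

Yes. s_k = \frac{5 k \left(- k - 5\right)}{4 \left(k^{2} + 5 k + 4\right)}.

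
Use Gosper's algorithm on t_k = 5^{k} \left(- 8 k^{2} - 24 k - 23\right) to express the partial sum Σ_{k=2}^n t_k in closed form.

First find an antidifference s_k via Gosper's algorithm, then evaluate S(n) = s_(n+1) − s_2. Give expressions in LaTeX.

S(n) = - 10 \cdot 5^{n} n^{2} - 25 \cdot 5^{n} n - 25 \cdot 5^{n} + 300

r(k) = 5*(8*k**2 + 40*k + 55)/(8*k**2 + 24*k + 23) after simplifying.
So A=5 and B=1, with C=k**2 + 3*k + 23/8.
f must satisfy (5)·f(k+1) − (1)·f(k) = k**2 + 3*k + 23/8.
From deg A=0, deg B=0, deg C=2: d=2.
Solve for f: f(k) = (2*k**2 + k + 2)/8 (degree 2 ≤ 2).
Certificate R = B(k−1)f/C = (2*k**2 + k + 2)/(8*k**2 + 24*k + 23) gives s_k = 5**k*(-2*k**2 - k - 2).
Verify: 5**k*(-8*k**2 - 24*k - 23) matches t_k.
Telescope: S(n) = s_(n+1) − s_(2) = 5**(n + 1)*(-2*n**2 - 5*n - 5) − (-300) = -10*5**n*n**2 - 25*5**n*n - 25*5**n + 300.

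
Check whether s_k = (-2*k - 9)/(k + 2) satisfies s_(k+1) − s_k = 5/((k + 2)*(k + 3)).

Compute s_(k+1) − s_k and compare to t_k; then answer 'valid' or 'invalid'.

Valid: the claim telescopes to t_k.

s_(k+1) = (-2*k - 11)/(k + 3)
s_(k+1) − s_k = 5/(k**2 + 5*k + 6)
(s_(k+1) − s_k) − t_k = 0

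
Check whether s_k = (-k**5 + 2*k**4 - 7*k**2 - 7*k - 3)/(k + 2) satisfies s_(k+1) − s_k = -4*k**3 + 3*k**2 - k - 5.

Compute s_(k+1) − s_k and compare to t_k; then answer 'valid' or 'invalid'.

Invalid: residual (3*k**4 + 8*k**3 - 8*k**2 + 3*k + 7)/(k**2 + 5*k + 6) ≠ 0.

s_(k+1) = (-7*k - (k + 1)**5 + 2*(k + 1)**4 - 7*(k + 1)**2 - 10)/(k + 3)
s_(k+1) − s_k = (-4*k**5 - 14*k**4 - 2*k**3 - 28*k - 23)/(k**2 + 5*k + 6)
(s_(k+1) − s_k) − t_k = (3*k**4 + 8*k**3 - 8*k**2 + 3*k + 7)/(k**2 + 5*k + 6)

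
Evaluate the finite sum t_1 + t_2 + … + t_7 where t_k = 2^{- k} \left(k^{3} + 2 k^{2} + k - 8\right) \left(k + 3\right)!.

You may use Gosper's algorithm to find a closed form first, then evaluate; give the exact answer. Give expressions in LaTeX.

Compute t_(k+1)/t_k: get (k + 4)*(k + (k + 1)**3 + 2*(k + 1)**2 - 7)/(2*(k**3 + 2*k**2 + k - 8)).
Factor: A=k/2 + 2; B=1; C=k**3 + 2*k**2 + k - 8.
Set up (k/2 + 2)·f(k+1) − (1)·f(k) − (k**3 + 2*k**2 + k - 8) = 0.
Degrees (1,0,3) ⇒ d ≤ 2.
Solve for f: f(k) = 2*(k**2 - 2*k - 2) (degree 2 ≤ 2).
So s_k = (B(k−1)f/C)·t_k = (2*(k**2 - 2*k - 2)/(k**3 + 2*k**2 + k - 8))·t_k = 2**(1 - k)*(k**2 - 2*k - 2)*factorial(k + 3).
Verify: (k**3 + 2*k**2 + k - 8)*factorial(k + 3)/2**k matches t_k.
Evaluate s at k=8 and k=1: 14345100 and -72; difference 14345172.

Σ = 14345172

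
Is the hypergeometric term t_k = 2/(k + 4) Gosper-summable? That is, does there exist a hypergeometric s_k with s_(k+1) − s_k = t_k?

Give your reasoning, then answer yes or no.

The ratio is (k + 4)/(k + 5).
Take A(k)=k + 4, B(k)=k + 5, C(k)=1.
Need (k + 4)·f(k+1) − (k + 4)·f(k) = 1.
Degrees (1,1,0) ⇒ d ≤ 0.
Generic f = c0 gives residual -1; -1 = 0 cannot hold, so t_k is not Gosper-summable.

No; the coefficient equations for f are inconsistent.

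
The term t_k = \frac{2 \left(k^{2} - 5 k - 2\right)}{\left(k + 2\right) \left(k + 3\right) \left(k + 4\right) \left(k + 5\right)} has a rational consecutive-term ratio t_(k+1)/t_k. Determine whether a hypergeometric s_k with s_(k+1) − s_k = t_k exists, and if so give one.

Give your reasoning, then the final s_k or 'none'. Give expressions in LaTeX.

s_k = - \frac{2 k^{2}}{\left(k + 2\right) \left(k + 3\right) \left(k + 4\right)}

Step 1: r(k) = (k**3 - k**2 - 12*k - 12)/(k**3 + k**2 - 32*k - 12).
Factor: A=k + 2; B=k + 6; C=k**2 - 5*k - 2.
Key eq: (k + 2)·f(k+1) = (k + 5)·f(k) + (k**2 - 5*k - 2).
Bound: deg f ≤ 3.
Solving with deg f ≤ 3: f(k) = -k**2.
Then R = B(k−1)f/C = -k**2*(k + 5)/(k**2 - 5*k - 2), so s_k = R(k)·t_k = -2*k**2/((k + 2)*(k + 3)*(k + 4)).
Verify: 2*(k**2 - 5*k - 2)/(k**4 + 14*k**3 + 71*k**2 + 154*k + 120) matches t_k.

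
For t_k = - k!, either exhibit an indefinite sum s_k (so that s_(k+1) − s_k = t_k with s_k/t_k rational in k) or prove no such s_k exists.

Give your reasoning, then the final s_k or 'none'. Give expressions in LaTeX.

r(k) = k + 1 after simplifying.
So A=k + 1 and B=1, with C=1.
Key eq: (k + 1)·f(k+1) = (1)·f(k) + (1).
Bound: deg f ≤ -1.
Bound -1 < 0, so the key equation has no polynomial solution.

none — t_k is not Gosper-summable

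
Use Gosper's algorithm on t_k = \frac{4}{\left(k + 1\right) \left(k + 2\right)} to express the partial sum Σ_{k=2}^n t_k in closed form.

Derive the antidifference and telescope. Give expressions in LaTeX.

S(n) = \frac{4 \left(n - 1\right)}{3 \left(n + 2\right)}

t_(k+1)/t_k = (k + 1)/(k + 3).
Take A(k)=k + 1, B(k)=k + 3, C(k)=1.
Set up (k + 1)·f(k+1) − (k + 2)·f(k) − (1) = 0.
From deg A=1, deg B=1, deg C=0: d=1.
Coefficient equations give f(k) = k.
Get s_k = R·t_k = 4*k/(k + 1) with R(k) = B(k−1)f(k)/C(k) = k*(k + 2).
s_(k+1) − s_k = 4/(k**2 + 3*k + 2) = t_k.
Σ_(k=2)^n t_k = s_(n+1) − s_(2) = (4*(n + 1)/(n + 2)) − (8/3), i.e. 4*(n - 1)/(3*(n + 2)).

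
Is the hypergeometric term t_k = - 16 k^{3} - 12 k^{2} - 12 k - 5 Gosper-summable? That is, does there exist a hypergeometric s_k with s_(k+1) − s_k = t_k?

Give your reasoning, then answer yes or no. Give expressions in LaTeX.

t_(k+1)/t_k = (16*k**3 + 60*k**2 + 84*k + 45)/(16*k**3 + 12*k**2 + 12*k + 5).
Factor: A=1; B=1; C=k**3 + 3*k**2/4 + 3*k/4 + 5/16.
Key eq: (1)·f(k+1) = (1)·f(k) + (k**3 + 3*k**2/4 + 3*k/4 + 5/16).
From deg A=0, deg B=0, deg C=3: d=4.
Solve for f: f(k) = k*(4*k**3 - 4*k**2 + 4*k + 1)/16 (degree 4 ≤ 4).
So s_k = (B(k−1)f/C)·t_k = (k*(4*k**3 - 4*k**2 + 4*k + 1)/((2*k + 1)*(8*k**2 + 2*k + 5)))·t_k = k*(-4*k**3 + 4*k**2 - 4*k - 1).
Check: Δs_k = -16*k**3 - 12*k**2 - 12*k - 5. ✓

Yes. s_k = k \left(- 4 k^{3} + 4 k^{2} - 4 k - 1\right).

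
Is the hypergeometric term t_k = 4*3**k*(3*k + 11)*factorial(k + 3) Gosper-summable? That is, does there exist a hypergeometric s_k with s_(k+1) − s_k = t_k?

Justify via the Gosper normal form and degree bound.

t_(k+1)/t_k = 3*(k + 4)*(3*k + 14)/(3*k + 11).
So A=3*k + 12 and B=1, with C=k + 11/3.
Key eq: (3*k + 12)·f(k+1) = (1)·f(k) + (k + 11/3).
From deg A=1, deg B=0, deg C=1: d=0.
Match coefficients ⇒ f(k) = 1/3.
Certificate R = B(k−1)f/C = 1/(3*k + 11) gives s_k = 4*3**k*factorial(k + 3).
Check: Δs_k = 4*3**k*(3*k + 11)*factorial(k + 3). ✓

Yes. s_k = 4*3**k*factorial(k + 3).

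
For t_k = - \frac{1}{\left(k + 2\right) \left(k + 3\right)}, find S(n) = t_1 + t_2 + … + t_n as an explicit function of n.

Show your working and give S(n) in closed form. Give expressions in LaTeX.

S(n) = - \frac{n}{3 n + 9}

t_(k+1)/t_k = (k + 2)/(k + 4).
Gosper form: A/B · C(k+1)/C(k) with A=k + 2, B=k + 4, C=1.
Need (k + 2)·f(k+1) − (k + 3)·f(k) = 1.
deg f ≤ 1 (via 1,1,0).
Solve for f: f(k) = k/2 (degree 1 ≤ 1).
Then R = B(k−1)f/C = k*(k + 3)/2, so s_k = R(k)·t_k = -k/(2*k + 4).
Check: Δs_k = -1/(k**2 + 5*k + 6). ✓
Σ_(k=1)^n t_k = s_(n+1) − s_(1) = ((-n - 1)/(2*(n + 3))) − (-1/6), i.e. -n/(3*n + 9).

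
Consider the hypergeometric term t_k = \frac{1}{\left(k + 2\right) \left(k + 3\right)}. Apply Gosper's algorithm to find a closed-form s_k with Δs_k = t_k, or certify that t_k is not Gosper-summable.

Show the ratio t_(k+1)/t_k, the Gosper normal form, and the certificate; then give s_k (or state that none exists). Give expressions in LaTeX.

s_k = \frac{k}{2 \left(k + 2\right)}

The ratio is (k + 2)/(k + 4).
Normal form (A,B,C) = (k + 2, k + 4, 1).
Key eq: (k + 2)·f(k+1) = (k + 3)·f(k) + (1).
Bound: deg f ≤ 1.
A polynomial solution: f(k) = k/2.
Get s_k = R·t_k = k/(2*(k + 2)) with R(k) = B(k−1)f(k)/C(k) = k*(k + 3)/2.
Δs = 1/(k**2 + 5*k + 6), as required.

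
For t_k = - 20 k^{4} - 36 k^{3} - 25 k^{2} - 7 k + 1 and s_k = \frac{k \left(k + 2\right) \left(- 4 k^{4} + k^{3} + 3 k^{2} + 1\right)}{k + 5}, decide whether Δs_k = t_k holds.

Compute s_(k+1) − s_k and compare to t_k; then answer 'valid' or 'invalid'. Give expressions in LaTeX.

s_(k+1) = (k + 1)*(k + 3)*(-4*(k + 1)**4 + (k + 1)**3 + 3*(k + 1)**2 + 1)/(k + 6)
s_(k+1) − s_k = (-20*k**6 - 208*k**5 - 610*k**4 - 738*k**3 - 430*k**2 - 94*k + 15)/(k**2 + 11*k + 30)
(s_(k+1) − s_k) − t_k = 3*(16*k**5 + 137*k**4 + 208*k**3 + 132*k**2 + 35*k - 5)/(k**2 + 11*k + 30)

Invalid: residual \frac{3 \left(16 k^{5} + 137 k^{4} + 208 k^{3} + 132 k^{2} + 35 k - 5\right)}{k^{2} + 11 k + 30} ≠ 0.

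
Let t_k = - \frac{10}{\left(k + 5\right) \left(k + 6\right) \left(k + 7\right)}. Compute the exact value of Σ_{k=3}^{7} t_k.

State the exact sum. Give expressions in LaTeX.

Compute t_(k+1)/t_k: get (k + 5)/(k + 8).
Gosper form: A/B · C(k+1)/C(k) with A=k + 5, B=k + 8, C=1.
Key eq: (k + 5)·f(k+1) = (k + 7)·f(k) + (1).
Bound: deg f ≤ 2.
Coefficient equations give f(k) = k*(k + 11)/60.
Get s_k = R·t_k = k*(-k - 11)/(6*(k + 5)*(k + 6)) with R(k) = B(k−1)f(k)/C(k) = k*(k + 7)*(k + 11)/60.
Δs = -10/(k**3 + 18*k**2 + 107*k + 210), as required.
Sum = s_(8) − s_(3); s_(8) = -38/273, s_(3) = -7/72 ⇒ -275/6552.

Σ = -275/6552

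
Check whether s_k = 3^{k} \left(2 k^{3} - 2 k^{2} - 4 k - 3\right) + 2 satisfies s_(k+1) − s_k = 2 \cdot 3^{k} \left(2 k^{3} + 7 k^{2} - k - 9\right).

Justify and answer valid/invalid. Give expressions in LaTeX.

s_(k+1) = 3**(k + 1)*(-4*k + 2*(k + 1)**3 - 2*(k + 1)**2 - 7) + 2
s_(k+1) − s_k = 2*3**k*(2*k**3 + 7*k**2 - k - 9)
(s_(k+1) − s_k) − t_k = 0

Valid — Δs_k = t_k.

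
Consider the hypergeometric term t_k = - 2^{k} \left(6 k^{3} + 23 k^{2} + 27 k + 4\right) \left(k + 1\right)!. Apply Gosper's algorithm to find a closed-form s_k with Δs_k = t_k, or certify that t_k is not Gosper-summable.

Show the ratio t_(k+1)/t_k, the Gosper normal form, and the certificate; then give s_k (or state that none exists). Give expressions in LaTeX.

s_k = - 2^{k} \left(k - 1\right) \left(3 k + 4\right) \left(k + 1\right)!

Ratio r(k) = 2*(6*k**4 + 53*k**3 + 173*k**2 + 242*k + 120)/(6*k**3 + 23*k**2 + 27*k + 4).
Take A(k)=2*k + 4, B(k)=1, C(k)=k**3 + 23*k**2/6 + 9*k/2 + 2/3.
Need (2*k + 4)·f(k+1) − (1)·f(k) = k**3 + 23*k**2/6 + 9*k/2 + 2/3.
Degrees (1,0,3) ⇒ d ≤ 2.
Match coefficients ⇒ f(k) = (k - 1)*(3*k + 4)/6.
Certificate R = B(k−1)f/C = (k - 1)*(3*k + 4)/(6*k**3 + 23*k**2 + 27*k + 4) gives s_k = -2**k*(k - 1)*(3*k + 4)*factorial(k + 1).
s_(k+1) − s_k = -2**k*(6*k**3 + 23*k**2 + 27*k + 4)*factorial(k + 1) = t_k.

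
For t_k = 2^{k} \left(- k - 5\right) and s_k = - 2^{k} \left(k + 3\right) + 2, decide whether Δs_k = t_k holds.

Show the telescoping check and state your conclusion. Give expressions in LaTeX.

s_(k+1) = -2*2**k*(k + 4) + 2
s_(k+1) − s_k = 2**k*(-k - 5)
(s_(k+1) − s_k) − t_k = 0

valid (s_(k+1) − s_k reduces to t_k)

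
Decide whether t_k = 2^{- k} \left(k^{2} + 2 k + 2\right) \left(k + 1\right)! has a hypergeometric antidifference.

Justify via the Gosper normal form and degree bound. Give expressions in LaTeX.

The ratio is (k + 2)*(2*k + (k + 1)**2 + 4)/(2*(k**2 + 2*k + 2)).
Normal form (A,B,C) = (k/2 + 1, 1, k**2 + 2*k + 2).
Need (k/2 + 1)·f(k+1) − (1)·f(k) = k**2 + 2*k + 2.
Bound: deg f ≤ 1.
Match coefficients ⇒ f(k) = 2*(k + 1).
Get s_k = R·t_k = 2**(1 - k)*(k + 1)*factorial(k + 1) with R(k) = B(k−1)f(k)/C(k) = 2*(k + 1)/(k**2 + 2*k + 2).
s_(k+1) − s_k = (k**2 + 2*k + 2)*factorial(k + 1)/2**k = t_k.

Yes. s_k = 2^{1 - k} \left(k + 1\right) \left(k + 1\right)!.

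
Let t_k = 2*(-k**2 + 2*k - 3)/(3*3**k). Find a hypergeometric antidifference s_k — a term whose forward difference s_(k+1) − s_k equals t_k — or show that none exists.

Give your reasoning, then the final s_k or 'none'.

s_k = (k**2 - k + 3)/3**k

Ratio r(k) = (k**2 + 2)/(3*(k**2 - 2*k + 3)).
Gosper form: A/B · C(k+1)/C(k) with A=1/3, B=1, C=k**2 - 2*k + 3.
Set up (1/3)·f(k+1) − (1)·f(k) − (k**2 - 2*k + 3) = 0.
From deg A=0, deg B=0, deg C=2: d=2.
Solving with deg f ≤ 2: f(k) = -3*(k**2 - k + 3)/2.
So s_k = (B(k−1)f/C)·t_k = (-3*(k**2 - k + 3)/(2*(k**2 - 2*k + 3)))·t_k = (k**2 - k + 3)/3**k.
Verify: 2*(-k**2 + 2*k - 3)/(3*3**k) matches t_k.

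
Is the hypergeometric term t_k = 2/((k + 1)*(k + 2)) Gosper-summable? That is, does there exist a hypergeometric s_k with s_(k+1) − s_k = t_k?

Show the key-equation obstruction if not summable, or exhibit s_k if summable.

r(k) = (k + 1)/(k + 3) after simplifying.
Gosper form: A/B · C(k+1)/C(k) with A=k + 1, B=k + 3, C=1.
Solve (k + 1)·f(k+1) − (k + 2)·f(k) = 1.
From deg A=1, deg B=1, deg C=0: d=1.
Solving with deg f ≤ 1: f(k) = k.
So s_k = (B(k−1)f/C)·t_k = (k*(k + 2))·t_k = 2*k/(k + 1).
s_(k+1) − s_k = 2/(k**2 + 3*k + 2) = t_k.

Yes. s_k = 2*k/(k + 1).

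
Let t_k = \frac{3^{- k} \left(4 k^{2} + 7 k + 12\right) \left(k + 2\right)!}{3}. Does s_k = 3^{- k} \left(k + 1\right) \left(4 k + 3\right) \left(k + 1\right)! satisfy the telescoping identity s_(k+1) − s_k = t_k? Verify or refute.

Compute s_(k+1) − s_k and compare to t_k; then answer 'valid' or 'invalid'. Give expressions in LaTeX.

Invalid: residual - \frac{3^{- k} \left(4 k^{2} + 3 k + 5\right) \left(k + 1\right)!}{3} ≠ 0.

s_(k+1) = (k + 2)*(4*k + 7)*factorial(k + 2)/(3*3**k)
s_(k+1) − s_k = (4*k**3 + 11*k**2 + 23*k + 19)*factorial(k + 1)/(3*3**k)
(s_(k+1) − s_k) − t_k = -(4*k**2 + 3*k + 5)*factorial(k + 1)/(3*3**k)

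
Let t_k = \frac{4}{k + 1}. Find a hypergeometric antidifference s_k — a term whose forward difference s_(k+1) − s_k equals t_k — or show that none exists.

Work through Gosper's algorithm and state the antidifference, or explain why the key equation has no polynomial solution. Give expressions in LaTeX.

none — t_k is not Gosper-summable

Compute t_(k+1)/t_k: get (k + 1)/(k + 2).
Gosper form: A/B · C(k+1)/C(k) with A=k + 1, B=k + 2, C=1.
Set up (k + 1)·f(k+1) − (k + 1)·f(k) − (1) = 0.
Degrees (1,1,0) ⇒ d ≤ 0.
f = c0 ⇒ A·f(k+1) − B(k−1)·f(k) − C = -1. The system {-1 = 0} is inconsistent; no antidifference.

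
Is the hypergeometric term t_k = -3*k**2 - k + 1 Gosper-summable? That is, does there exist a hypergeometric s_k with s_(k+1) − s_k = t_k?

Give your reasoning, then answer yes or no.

Yes. s_k = k*(-k**2 + k + 1).

r(k) = (k + 3*(k + 1)**2)/(3*k**2 + k - 1) after simplifying.
Factor: A=1; B=1; C=k**2 + k/3 - 1/3.
Key eq: (1)·f(k+1) = (1)·f(k) + (k**2 + k/3 - 1/3).
d = 3 from the (0,0,2) case.
Match coefficients ⇒ f(k) = k*(k**2 - k - 1)/3.
Get s_k = R·t_k = k*(-k**2 + k + 1) with R(k) = B(k−1)f(k)/C(k) = k*(k**2 - k - 1)/(3*k**2 + k - 1).
Check: Δs_k = -3*k**2 - k + 1. ✓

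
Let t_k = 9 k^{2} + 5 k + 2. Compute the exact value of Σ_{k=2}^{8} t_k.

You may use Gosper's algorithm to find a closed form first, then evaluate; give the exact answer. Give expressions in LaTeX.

Σ = 2016

Ratio r(k) = (9*k**2 + 23*k + 16)/(9*k**2 + 5*k + 2).
Gosper form: A/B · C(k+1)/C(k) with A=1, B=1, C=k**2 + 5*k/9 + 2/9.
Need (1)·f(k+1) − (1)·f(k) = k**2 + 5*k/9 + 2/9.
Degrees (0,0,2) ⇒ d ≤ 3.
Solve for f: f(k) = k*(3*k**2 - 2*k + 1)/9 (degree 3 ≤ 3).
So s_k = (B(k−1)f/C)·t_k = (k*(3*k**2 - 2*k + 1)/(9*k**2 + 5*k + 2))·t_k = k*(3*k**2 - 2*k + 1).
Δs = 9*k**2 + 5*k + 2, as required.
Telescoping: Σ = s_(9) − s_(2) = 2034 − (18) = 2016.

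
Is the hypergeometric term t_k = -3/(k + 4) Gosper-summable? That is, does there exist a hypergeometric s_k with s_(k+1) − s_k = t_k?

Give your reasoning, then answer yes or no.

Ratio r(k) = (k + 4)/(k + 5).
Factor: A=k + 4; B=k + 5; C=1.
Need (k + 4)·f(k+1) − (k + 4)·f(k) = 1.
Bound: deg f ≤ 0.
Generic f = c0 gives residual -1; -1 = 0 cannot hold, so t_k is not Gosper-summable.

No — the linear system for f has no solution.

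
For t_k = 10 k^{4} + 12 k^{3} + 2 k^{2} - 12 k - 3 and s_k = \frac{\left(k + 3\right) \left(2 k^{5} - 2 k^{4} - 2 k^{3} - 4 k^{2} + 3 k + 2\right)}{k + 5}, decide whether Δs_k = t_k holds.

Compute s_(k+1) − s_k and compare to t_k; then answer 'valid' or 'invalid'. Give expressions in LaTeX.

Invalid: residual \frac{2 \left(- 8 k^{5} - 64 k^{4} - 64 k^{3} - 2 k^{2} + 66 k + 17\right)}{k^{2} + 11 k + 30} ≠ 0.

s_(k+1) = (2*k**6 + 16*k**5 + 42*k**4 + 38*k**3 - 17*k**2 - 37*k - 4)/(k + 6)
s_(k+1) − s_k = (10*k**6 + 106*k**5 + 306*k**4 + 242*k**3 - 79*k**2 - 261*k - 56)/(k**2 + 11*k + 30)
(s_(k+1) − s_k) − t_k = 2*(-8*k**5 - 64*k**4 - 64*k**3 - 2*k**2 + 66*k + 17)/(k**2 + 11*k + 30)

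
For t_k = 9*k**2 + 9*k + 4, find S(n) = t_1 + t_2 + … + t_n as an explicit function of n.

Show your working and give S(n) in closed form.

S(n) = n*(3*n**2 + 9*n + 10)

r(k) = (9*k**2 + 27*k + 22)/(9*k**2 + 9*k + 4) after simplifying.
Factor: A=1; B=1; C=k**2 + k + 4/9.
Solve (1)·f(k+1) − (1)·f(k) = k**2 + k + 4/9.
From deg A=0, deg B=0, deg C=2: d=3.
A polynomial solution: f(k) = k*(3*k**2 + 1)/9.
So s_k = (B(k−1)f/C)·t_k = (k*(3*k**2 + 1)/(9*k**2 + 9*k + 4))·t_k = 3*k**3 + k.
Verify: 9*k**2 + 9*k + 4 matches t_k.
Telescope: S(n) = s_(n+1) − s_(1) = 3*n**3 + 9*n**2 + 10*n + 4 − (4) = n*(3*n**2 + 9*n + 10).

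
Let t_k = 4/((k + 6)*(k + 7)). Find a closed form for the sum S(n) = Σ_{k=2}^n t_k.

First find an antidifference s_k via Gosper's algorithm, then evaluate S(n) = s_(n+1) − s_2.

Ratio r(k) = (k + 6)/(k + 8).
Gosper form: A/B · C(k+1)/C(k) with A=k + 6, B=k + 8, C=1.
Set up (k + 6)·f(k+1) − (k + 7)·f(k) − (1) = 0.
Bound: deg f ≤ 1.
Match coefficients ⇒ f(k) = k/6.
Get s_k = R·t_k = 2*k/(3*(k + 6)) with R(k) = B(k−1)f(k)/C(k) = k*(k + 7)/6.
Δs = 4/(k**2 + 13*k + 42), as required.
Σ_(k=2)^n t_k = s_(n+1) − s_(2) = (2*(n + 1)/(3*(n + 7))) − (1/6), i.e. (n - 1)/(2*(n + 7)).

S(n) = (n - 1)/(2*(n + 7))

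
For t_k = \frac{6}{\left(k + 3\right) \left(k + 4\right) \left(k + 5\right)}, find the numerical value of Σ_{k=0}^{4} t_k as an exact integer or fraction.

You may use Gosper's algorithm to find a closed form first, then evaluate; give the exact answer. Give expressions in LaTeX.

Σ = 5/24

r(k) = (k + 3)/(k + 6) after simplifying.
So A=k + 3 and B=k + 6, with C=1.
f must satisfy (k + 3)·f(k+1) − (k + 5)·f(k) = 1.
d = 2 from the (1,1,0) case.
Match coefficients ⇒ f(k) = k*(k + 7)/24.
Get s_k = R·t_k = k*(k + 7)/(4*(k + 3)*(k + 4)) with R(k) = B(k−1)f(k)/C(k) = k*(k + 5)*(k + 7)/24.
Check: Δs_k = 6/(k**3 + 12*k**2 + 47*k + 60). ✓
Sum = s_(5) − s_(0); s_(5) = 5/24, s_(0) = 0 ⇒ 5/24.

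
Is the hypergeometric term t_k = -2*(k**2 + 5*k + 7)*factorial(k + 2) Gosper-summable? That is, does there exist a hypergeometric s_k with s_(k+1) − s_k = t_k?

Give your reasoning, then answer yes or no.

t_(k+1)/t_k = (k + 3)*(5*k + (k + 1)**2 + 12)/(k**2 + 5*k + 7).
Factor: A=k + 3; B=1; C=k**2 + 5*k + 7.
Key eq: (k + 3)·f(k+1) = (1)·f(k) + (k**2 + 5*k + 7).
d = 1 from the (1,0,2) case.
Solve for f: f(k) = k + 2 (degree 1 ≤ 1).
So s_k = (B(k−1)f/C)·t_k = ((k + 2)/(k**2 + 5*k + 7))·t_k = -2*(k + 2)*factorial(k + 2).
Δs = -2*(k**2 + 5*k + 7)*factorial(k + 2), as required.

Yes. s_k = -2*(k + 2)*factorial(k + 2).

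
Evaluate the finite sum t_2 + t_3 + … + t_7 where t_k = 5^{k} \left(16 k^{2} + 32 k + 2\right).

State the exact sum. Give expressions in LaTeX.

Ratio r(k) = 5*(8*k**2 + 32*k + 25)/(8*k**2 + 16*k + 1).
Factor: A=5; B=1; C=k**2 + 2*k + 1/8.
f must satisfy (5)·f(k+1) − (1)·f(k) = k**2 + 2*k + 1/8.
d = 2 from the (0,0,2) case.
A polynomial solution: f(k) = (k - 1)*(2*k + 1)/8.
Then R = B(k−1)f/C = (k - 1)*(2*k + 1)/(8*k**2 + 16*k + 1), so s_k = R(k)·t_k = 2*5**k*(2*k**2 - k - 1).
Δs = 5**k*(16*k**2 + 32*k + 2), as required.
Evaluate s at k=8 and k=2: 92968750 and 250; difference 92968500.

Σ = 92968500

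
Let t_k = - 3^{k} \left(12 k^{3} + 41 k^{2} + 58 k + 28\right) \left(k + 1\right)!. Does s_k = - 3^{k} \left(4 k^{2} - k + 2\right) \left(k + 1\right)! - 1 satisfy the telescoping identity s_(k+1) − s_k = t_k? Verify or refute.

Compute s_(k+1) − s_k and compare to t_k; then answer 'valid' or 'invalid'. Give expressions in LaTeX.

s_(k+1) = -3**(k + 1)*(-k + 4*(k + 1)**2 + 1)*factorial(k + 2) - 1
s_(k+1) − s_k = -3**k*(12*k**3 + 41*k**2 + 58*k + 28)*factorial(k + 1)
(s_(k+1) − s_k) − t_k = 0

valid (s_(k+1) − s_k reduces to t_k)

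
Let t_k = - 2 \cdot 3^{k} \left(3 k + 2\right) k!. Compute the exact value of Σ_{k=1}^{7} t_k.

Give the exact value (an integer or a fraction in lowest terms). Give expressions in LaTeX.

r(k) = 3*(k + 1)*(3*k + 5)/(3*k + 2) after simplifying.
Factor: A=3*k + 3; B=1; C=k + 2/3.
f must satisfy (3*k + 3)·f(k+1) − (1)·f(k) = k + 2/3.
d = 0 from the (1,0,1) case.
Match coefficients ⇒ f(k) = 1/3.
Get s_k = R·t_k = -2*3**k*factorial(k) with R(k) = B(k−1)f(k)/C(k) = 1/(3*k + 2).
Check: Δs_k = -2*3**k*(3*k + 2)*factorial(k). ✓
Evaluate s at k=8 and k=1: -529079040 and -6; difference -529079034.

Σ = -529079034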